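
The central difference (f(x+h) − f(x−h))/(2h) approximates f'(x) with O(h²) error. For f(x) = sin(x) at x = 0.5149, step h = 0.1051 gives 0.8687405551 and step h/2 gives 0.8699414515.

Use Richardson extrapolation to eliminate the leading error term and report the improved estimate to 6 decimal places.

0.870342

r = 2, so 2^r = 4.
Numerator 4*A(h/2) − A(h) = 4*0.8699414515 − 0.8687405551 = 2.6110252509
2.6110252509 ÷ 3 = 0.8703417503
Shift from A(h/2): +0.0004002988.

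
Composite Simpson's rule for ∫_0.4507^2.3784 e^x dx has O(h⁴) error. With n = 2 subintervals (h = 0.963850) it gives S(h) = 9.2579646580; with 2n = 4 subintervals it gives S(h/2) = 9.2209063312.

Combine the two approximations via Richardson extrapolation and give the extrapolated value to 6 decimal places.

Error is O(h^4); halving h shrinks it by 2^4 = 16.
2^4 × A(h/2) = 147.5345012992; minus A(h) gives 138.2765366412.
Denominator 16 − 1 = 15.
So the Richardson estimate is 9.2184357761.
Shift from A(h/2): −0.0024705551.

9.218436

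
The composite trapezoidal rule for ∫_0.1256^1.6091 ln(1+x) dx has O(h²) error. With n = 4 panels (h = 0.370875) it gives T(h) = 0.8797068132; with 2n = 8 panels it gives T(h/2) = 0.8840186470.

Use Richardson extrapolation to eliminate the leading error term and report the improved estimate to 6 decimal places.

r = 2: numerator weight 4, denominator 3.
A(h/2) − A(h) = 0.8840186470 − 0.8797068132 = 0.0043118338
Divide by 2^2 − 1 = 3: 0.0043118338/3 = 0.0014372779
R = A(h/2) + (A(h/2) − A(h))/3 = 0.8840186470 + 0.0014372779 = 0.8854559249

0.885456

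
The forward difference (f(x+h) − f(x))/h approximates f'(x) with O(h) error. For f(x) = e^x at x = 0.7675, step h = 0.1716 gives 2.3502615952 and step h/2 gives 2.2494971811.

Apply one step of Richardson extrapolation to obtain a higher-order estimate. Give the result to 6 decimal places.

Leading term ∝ h^1; use weight 2 = 2^1.
2 × 2.2494971811 = 4.4989943622; 4.4989943622 − 2.3502615952 = 2.1487327670
2.1487327670 ÷ 1 = 2.1487327670
Shift from A(h/2): −0.1007644141.

2.148733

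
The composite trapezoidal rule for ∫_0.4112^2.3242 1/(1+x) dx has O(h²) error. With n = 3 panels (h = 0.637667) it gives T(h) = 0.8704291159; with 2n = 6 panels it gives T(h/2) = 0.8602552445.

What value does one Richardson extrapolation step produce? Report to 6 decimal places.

0.856864

Method order is 2; weight 2^2 = 4.
4*0.8602552445 − 0.8704291159 = 2.5705918621
Denominator 4 − 1 = 3.
2.5705918621 ÷ 3 = 0.8568639540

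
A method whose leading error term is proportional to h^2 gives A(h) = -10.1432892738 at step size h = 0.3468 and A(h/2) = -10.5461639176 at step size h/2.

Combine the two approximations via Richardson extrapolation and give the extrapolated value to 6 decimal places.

r = 2, so 2^r = 4.
Top: 4(-10.5461639176) − (-10.1432892738) = -32.0413663966
Extrapolated: (-32.0413663966) / 3 = -10.6804554655
Shift from A(h/2): −0.1342915479.

-10.680455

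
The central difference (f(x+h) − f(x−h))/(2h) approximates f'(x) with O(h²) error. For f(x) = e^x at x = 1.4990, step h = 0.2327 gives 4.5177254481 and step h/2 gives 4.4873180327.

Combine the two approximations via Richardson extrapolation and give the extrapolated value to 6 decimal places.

4.477182

r = 2, so 2^r = 4.
4 × 4.4873180327 − 4.5177254481 = 13.4315466827
Divide by 2^2 − 1 = 3.
(4 × 4.4873180327 − 4.5177254481)/(4 − 1) = 4.4771822276
Gap between inputs: 3.041e-02; correction applied: −0.0101358051.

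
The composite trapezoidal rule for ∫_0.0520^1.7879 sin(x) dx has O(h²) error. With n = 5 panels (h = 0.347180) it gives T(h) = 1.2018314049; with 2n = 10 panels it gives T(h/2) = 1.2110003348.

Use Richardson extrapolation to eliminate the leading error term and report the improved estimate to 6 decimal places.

1.214057

Order 2 gives 2^r = 4 and 2^r − 1 = 3.
2^2×A(h/2) = 4.8440013392; minus A(h) gives 3.6421699343.
Divide by 2^2 − 1 = 3.
R = 3.6421699343/3 = 1.2140566448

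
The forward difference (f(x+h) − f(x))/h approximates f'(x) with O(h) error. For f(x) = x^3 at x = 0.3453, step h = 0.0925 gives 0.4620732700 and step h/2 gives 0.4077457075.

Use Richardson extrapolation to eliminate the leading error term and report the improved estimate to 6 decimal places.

0.353418

Order 1 gives 2^r = 2 and 2^r − 1 = 1.
Numerator 2×A(h/2) − A(h) = 2×0.4077457075 − 0.4620732700 = 0.3534181450
R = 0.3534181450/1 = 0.3534181450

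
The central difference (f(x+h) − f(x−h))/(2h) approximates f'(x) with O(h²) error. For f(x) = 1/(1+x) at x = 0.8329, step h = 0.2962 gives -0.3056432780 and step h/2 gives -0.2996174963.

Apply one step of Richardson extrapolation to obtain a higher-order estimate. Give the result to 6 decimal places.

-0.297609

Error is O(h^2); halving h shrinks it by 2^2 = 4.
2^2·A(h/2) = -1.1984699852; minus A(h) gives -0.8928267072.
(-0.8928267072) ÷ 3 = -0.2976089024
Gap between inputs: 6.026e-03; correction applied: +0.0020085939.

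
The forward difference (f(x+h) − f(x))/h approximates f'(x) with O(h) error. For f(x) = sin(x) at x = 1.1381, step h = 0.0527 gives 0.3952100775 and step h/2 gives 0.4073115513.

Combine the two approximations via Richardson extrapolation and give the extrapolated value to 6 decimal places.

r = 1: numerator weight 2, denominator 1.
2^1 × A(h/2) = 0.8146231026; minus A(h) gives 0.4194130251.
Extrapolated: 0.4194130251 / 1 = 0.4194130251

0.419413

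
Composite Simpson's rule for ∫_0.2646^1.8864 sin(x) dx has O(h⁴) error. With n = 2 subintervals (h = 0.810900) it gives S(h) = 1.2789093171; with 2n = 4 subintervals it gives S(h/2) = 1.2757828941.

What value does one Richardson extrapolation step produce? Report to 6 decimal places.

1.275574

r = 4: numerator weight 16, denominator 15.
A(h/2) − A(h) = 1.2757828941 − 1.2789093171 = -0.0031264230
Divide by 2^4 − 1 = 15: (-0.0031264230)/15 = -0.0002084282
R = 1.2757828941 − 0.0002084282 = 1.2755744659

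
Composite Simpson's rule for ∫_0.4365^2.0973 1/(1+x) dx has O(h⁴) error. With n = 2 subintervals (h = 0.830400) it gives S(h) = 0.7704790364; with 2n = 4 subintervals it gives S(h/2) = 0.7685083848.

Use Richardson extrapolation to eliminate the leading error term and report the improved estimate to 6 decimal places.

r = 4, so 2^r = 16.
16·0.7685083848 − 0.7704790364 = 11.5256551204
11.5256551204 ÷ 15 = 0.7683770080

0.768377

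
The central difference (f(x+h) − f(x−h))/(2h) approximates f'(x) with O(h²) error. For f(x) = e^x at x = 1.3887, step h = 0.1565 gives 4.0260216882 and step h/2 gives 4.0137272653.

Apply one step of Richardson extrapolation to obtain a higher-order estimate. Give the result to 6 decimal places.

4.009629

Method order is 2; weight 2^2 = 4.
A(h/2) − A(h) = 4.0137272653 − 4.0260216882 = -0.0122944229
Divide by 2^2 − 1 = 3: (-0.0122944229)/3 = -0.0040981410
R = 4.0137272653 − 0.0040981410 = 4.0096291243
Shift from A(h/2): −0.0040981410.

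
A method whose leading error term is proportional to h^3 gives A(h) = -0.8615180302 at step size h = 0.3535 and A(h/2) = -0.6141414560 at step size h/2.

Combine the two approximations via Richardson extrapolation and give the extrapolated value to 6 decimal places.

Order 3 gives 2^r = 8 and 2^r − 1 = 7.
Top: 8(-0.6141414560) − (-0.8615180302) = -4.0516136178
(-4.0516136178) ÷ 7 = -0.5788019454

-0.578802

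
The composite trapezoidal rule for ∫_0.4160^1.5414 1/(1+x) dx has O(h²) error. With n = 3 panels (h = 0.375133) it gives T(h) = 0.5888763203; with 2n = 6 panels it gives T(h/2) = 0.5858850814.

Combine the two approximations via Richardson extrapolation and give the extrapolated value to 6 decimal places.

0.584888

Error is O(h^2); halving h shrinks it by 2^2 = 4.
Top: 4(0.5858850814) − (0.5888763203) = 1.7546640053
Denominator 4 − 1 = 3.
R = 1.7546640053/3 = 0.5848880018
Shift from A(h/2): −0.0009970796.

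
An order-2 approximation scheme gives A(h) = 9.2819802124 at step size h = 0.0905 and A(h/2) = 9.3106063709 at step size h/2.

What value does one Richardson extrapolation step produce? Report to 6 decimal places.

9.320148

Error is O(h^2); halving h shrinks it by 2^2 = 4.
Numerator 4×A(h/2) − A(h) = 4×9.3106063709 − 9.2819802124 = 27.9604452712
Divide by 2^2 − 1 = 3.
So the Richardson estimate is 9.3201484237.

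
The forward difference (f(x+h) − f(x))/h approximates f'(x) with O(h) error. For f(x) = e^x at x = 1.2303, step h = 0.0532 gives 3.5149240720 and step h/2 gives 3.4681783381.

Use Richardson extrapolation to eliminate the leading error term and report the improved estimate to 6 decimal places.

The method has order 1: 2^1 = 2.
Numerator 2*A(h/2) − A(h) = 2*3.4681783381 − 3.5149240720 = 3.4214326042
Denominator 2 − 1 = 1.
(2*3.4681783381 − 3.5149240720)/(2 − 1) = 3.4214326042
Correction |R − A(h/2)| = 4.675e-02; gap |A(h/2) − A(h)| = 4.675e-02.

3.421433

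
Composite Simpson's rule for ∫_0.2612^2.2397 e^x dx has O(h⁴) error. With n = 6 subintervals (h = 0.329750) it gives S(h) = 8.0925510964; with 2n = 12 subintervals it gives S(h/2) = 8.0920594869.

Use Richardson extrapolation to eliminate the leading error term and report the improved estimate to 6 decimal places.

8.092027

Error is O(h^4); halving h shrinks it by 2^4 = 16.
16·8.0920594869 = 129.4729517904; 129.4729517904 − 8.0925510964 = 121.3804006940
Extrapolated: 121.3804006940 / 15 = 8.0920267129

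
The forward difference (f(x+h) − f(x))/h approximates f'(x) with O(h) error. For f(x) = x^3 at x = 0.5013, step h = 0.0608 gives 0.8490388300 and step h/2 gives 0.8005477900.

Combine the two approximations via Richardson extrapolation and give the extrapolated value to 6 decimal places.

With r = 1 the leading error scales as h^1, so the weight is 2^1 = 2.
2 × 0.8005477900 = 1.6010955800; 1.6010955800 − 0.8490388300 = 0.7520567500
Extrapolated: 0.7520567500 / 1 = 0.7520567500
Correction |R − A(h/2)| = 4.849e-02; gap |A(h/2) − A(h)| = 4.849e-02.

0.752057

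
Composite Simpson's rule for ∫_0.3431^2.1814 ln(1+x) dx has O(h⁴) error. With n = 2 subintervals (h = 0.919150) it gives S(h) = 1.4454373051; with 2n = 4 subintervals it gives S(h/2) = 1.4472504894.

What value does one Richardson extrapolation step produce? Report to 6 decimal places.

r = 4, so 2^r = 16.
16 × 1.4472504894 − 1.4454373051 = 21.7105705253
R = 21.7105705253/15 = 1.4473713684
Gap between inputs: 1.813e-03; correction applied: +0.0001208790.

1.447371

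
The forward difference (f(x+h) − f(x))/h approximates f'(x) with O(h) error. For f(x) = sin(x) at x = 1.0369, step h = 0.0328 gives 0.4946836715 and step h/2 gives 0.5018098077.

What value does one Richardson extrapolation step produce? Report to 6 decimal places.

r = 1: numerator weight 2, denominator 1.
Numerator 2×A(h/2) − A(h) = 2×0.5018098077 − 0.4946836715 = 0.5089359439
R = 0.5089359439/1 = 0.5089359439
Correction |R − A(h/2)| = 7.126e-03; gap |A(h/2) − A(h)| = 7.126e-03.

0.508936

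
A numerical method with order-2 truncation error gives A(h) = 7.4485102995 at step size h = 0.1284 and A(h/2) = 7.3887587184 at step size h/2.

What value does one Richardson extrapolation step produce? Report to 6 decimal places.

Method order is 2; weight 2^2 = 4.
Numerator 4*A(h/2) − A(h) = 4*7.3887587184 − 7.4485102995 = 22.1065245741
Divide by 2^2 − 1 = 3.
Extrapolated: 22.1065245741 / 3 = 7.3688415247

7.368842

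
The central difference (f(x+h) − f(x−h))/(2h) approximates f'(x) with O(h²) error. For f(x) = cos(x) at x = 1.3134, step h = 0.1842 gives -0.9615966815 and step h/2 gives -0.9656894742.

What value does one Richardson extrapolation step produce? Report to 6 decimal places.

-0.967054

Leading term ∝ h^2; use weight 4 = 2^2.
4 × (-0.9656894742) = -3.8627578968; (-3.8627578968) − (-0.9615966815) = -2.9011612153
(4 × (-0.9656894742) − (-0.9615966815))/(4 − 1) = -0.9670537384
Gap between inputs: 4.093e-03; correction applied: −0.0013642642.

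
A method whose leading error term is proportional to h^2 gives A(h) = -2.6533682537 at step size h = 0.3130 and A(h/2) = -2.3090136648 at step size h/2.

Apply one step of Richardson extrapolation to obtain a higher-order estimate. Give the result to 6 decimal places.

Leading term ∝ h^2; use weight 4 = 2^2.
Numerator 4 × A(h/2) − A(h) = 4 × (-2.3090136648) − (-2.6533682537) = -6.5826864055
Divide by 2^2 − 1 = 3.
R = (-6.5826864055)/3 = -2.1942288018
Correction |R − A(h/2)| = 1.148e-01; gap |A(h/2) − A(h)| = 3.444e-01.

-2.194229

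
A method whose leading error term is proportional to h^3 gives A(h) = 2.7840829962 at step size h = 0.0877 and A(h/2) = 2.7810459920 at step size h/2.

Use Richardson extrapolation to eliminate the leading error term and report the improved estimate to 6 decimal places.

2.780612

Order 3 gives 2^r = 8 and 2^r − 1 = 7.
8*2.7810459920 − 2.7840829962 = 19.4642849398
19.4642849398 ÷ 7 = 2.7806121343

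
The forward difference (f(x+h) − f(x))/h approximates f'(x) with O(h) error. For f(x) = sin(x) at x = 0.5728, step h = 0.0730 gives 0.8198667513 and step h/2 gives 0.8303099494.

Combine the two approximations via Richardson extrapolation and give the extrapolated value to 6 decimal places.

0.840753

r = 1, so 2^r = 2.
Numerator 2×A(h/2) − A(h) = 2×0.8303099494 − 0.8198667513 = 0.8407531475
Denominator 2 − 1 = 1.
Extrapolated: 0.8407531475 / 1 = 0.8407531475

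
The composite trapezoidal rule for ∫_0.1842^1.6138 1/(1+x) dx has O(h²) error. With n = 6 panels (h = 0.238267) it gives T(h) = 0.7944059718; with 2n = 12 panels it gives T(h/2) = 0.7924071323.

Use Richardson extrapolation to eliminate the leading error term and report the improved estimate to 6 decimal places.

0.791741

r = 2, so 2^r = 4.
2^2 × A(h/2) = 3.1696285292; minus A(h) gives 2.3752225574.
R = 2.3752225574/3 = 0.7917408525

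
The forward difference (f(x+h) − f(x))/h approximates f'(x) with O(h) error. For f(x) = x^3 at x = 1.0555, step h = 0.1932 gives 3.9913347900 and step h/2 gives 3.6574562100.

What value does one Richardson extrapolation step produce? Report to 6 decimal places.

3.323578

The method has order 1: 2^1 = 2.
2×3.6574562100 − 3.9913347900 = 3.3235776300
Denominator 2 − 1 = 1.
Extrapolated: 3.3235776300 / 1 = 3.3235776300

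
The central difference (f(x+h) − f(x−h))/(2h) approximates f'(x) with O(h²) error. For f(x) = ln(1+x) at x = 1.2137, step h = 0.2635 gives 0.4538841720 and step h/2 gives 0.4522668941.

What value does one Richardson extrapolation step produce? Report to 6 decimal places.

0.451728

With r = 2 the leading error scales as h^2, so the weight is 2^2 = 4.
2^2·A(h/2) = 1.8090675764; minus A(h) gives 1.3551834044.
Divide by 2^2 − 1 = 3.
R = 1.3551834044/3 = 0.4517278015
Correction |R − A(h/2)| = 5.391e-04; gap |A(h/2) − A(h)| = 1.617e-03.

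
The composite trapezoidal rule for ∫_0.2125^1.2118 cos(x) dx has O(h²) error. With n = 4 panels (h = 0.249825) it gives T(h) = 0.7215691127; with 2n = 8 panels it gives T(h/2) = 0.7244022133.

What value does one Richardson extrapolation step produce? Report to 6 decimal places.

The method has order 2: 2^2 = 4.
Difference of the inputs: 0.7244022133 − 0.7215691127 = 0.0028331006
Correction (A(h/2) − A(h))/(4 − 1) = 0.0028331006/3 = 0.0009443669
R = A(h/2) + (A(h/2) − A(h))/3 = 0.7244022133 + 0.0009443669 = 0.7253465802
Correction |R − A(h/2)| = 9.444e-04; gap |A(h/2) − A(h)| = 2.833e-03.

0.725347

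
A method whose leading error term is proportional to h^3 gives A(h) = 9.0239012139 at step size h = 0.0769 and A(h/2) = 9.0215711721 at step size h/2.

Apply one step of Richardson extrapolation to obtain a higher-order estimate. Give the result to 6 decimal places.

9.021238

Error is O(h^3); halving h shrinks it by 2^3 = 8.
8×9.0215711721 = 72.1725693768; subtract 9.0239012139 → 63.1486681629
Denominator 8 − 1 = 7.
63.1486681629 ÷ 7 = 9.0212383090
Correction |R − A(h/2)| = 3.329e-04; gap |A(h/2) − A(h)| = 2.330e-03.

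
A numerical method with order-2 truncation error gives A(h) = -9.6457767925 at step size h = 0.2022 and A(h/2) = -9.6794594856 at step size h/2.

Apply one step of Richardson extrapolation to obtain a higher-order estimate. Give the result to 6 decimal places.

-9.690687

Method order is 2; weight 2^2 = 4.
Numerator 4 × A(h/2) − A(h) = 4 × (-9.6794594856) − (-9.6457767925) = -29.0720611499
Divide by 2^2 − 1 = 3.
(-29.0720611499) ÷ 3 = -9.6906870500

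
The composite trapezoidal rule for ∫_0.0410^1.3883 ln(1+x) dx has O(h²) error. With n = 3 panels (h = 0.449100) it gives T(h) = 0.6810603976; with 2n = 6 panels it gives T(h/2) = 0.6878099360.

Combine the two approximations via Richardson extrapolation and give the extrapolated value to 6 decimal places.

0.690060

Error is O(h^2); halving h shrinks it by 2^2 = 4.
Difference of the inputs: 0.6878099360 − 0.6810603976 = 0.0067495384
Correction (A(h/2) − A(h))/(4 − 1) = 0.0067495384/3 = 0.0022498461
R = 0.6878099360 + 0.0022498461 = 0.6900597821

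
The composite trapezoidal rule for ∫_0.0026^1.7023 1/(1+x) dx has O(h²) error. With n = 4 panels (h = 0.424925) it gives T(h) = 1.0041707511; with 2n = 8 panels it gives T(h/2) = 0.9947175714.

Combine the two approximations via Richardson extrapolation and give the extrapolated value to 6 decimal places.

0.991567

With r = 2 the leading error scales as h^2, so the weight is 2^2 = 4.
A(h/2) − A(h) = 0.9947175714 − 1.0041707511 = -0.0094531797
Divide by 2^2 − 1 = 3: (-0.0094531797)/3 = -0.0031510599
R = A(h/2) + (A(h/2) − A(h))/3 = 0.9947175714 − 0.0031510599 = 0.9915665115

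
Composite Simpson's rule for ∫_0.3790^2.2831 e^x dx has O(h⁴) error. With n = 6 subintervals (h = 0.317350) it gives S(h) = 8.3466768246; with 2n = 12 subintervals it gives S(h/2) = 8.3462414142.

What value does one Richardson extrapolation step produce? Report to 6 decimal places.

8.346212

Order 4 gives 2^r = 16 and 2^r − 1 = 15.
16×8.3462414142 = 133.5398626272; subtract 8.3466768246 → 125.1931858026
Extrapolated: 125.1931858026 / 15 = 8.3462123868
Gap between inputs: 4.354e-04; correction applied: −0.0000290274.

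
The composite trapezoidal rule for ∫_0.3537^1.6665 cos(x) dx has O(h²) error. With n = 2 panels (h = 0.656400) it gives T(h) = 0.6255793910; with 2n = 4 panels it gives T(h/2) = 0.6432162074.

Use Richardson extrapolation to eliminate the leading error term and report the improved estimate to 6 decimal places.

Method order is 2; weight 2^2 = 4.
4×0.6432162074 = 2.5728648296; subtract 0.6255793910 → 1.9472854386
Extrapolated: 1.9472854386 / 3 = 0.6490951462
Shift from A(h/2): +0.0058789388.

0.649095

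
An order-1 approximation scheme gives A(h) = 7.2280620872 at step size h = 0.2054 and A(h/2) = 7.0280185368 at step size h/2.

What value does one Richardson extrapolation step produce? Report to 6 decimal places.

6.827975

Leading term ∝ h^1; use weight 2 = 2^1.
2 × 7.0280185368 − 7.2280620872 = 6.8279749864
R = 6.8279749864/1 = 6.8279749864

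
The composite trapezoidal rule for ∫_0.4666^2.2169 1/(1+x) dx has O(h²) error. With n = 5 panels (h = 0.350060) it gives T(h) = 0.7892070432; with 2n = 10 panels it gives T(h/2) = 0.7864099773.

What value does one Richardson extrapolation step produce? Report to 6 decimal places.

0.785478

r = 2: numerator weight 4, denominator 3.
Numerator 4 × A(h/2) − A(h) = 4 × 0.7864099773 − 0.7892070432 = 2.3564328660
Divide by 2^2 − 1 = 3.
So the Richardson estimate is 0.7854776220.
Gap between inputs: 2.797e-03; correction applied: −0.0009323553.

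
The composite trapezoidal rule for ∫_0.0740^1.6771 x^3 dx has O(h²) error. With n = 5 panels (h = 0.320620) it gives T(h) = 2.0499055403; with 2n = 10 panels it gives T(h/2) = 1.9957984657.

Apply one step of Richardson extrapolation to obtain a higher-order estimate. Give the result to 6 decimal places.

r = 2: numerator weight 4, denominator 3.
2^2×A(h/2) = 7.9831938628; minus A(h) gives 5.9332883225.
Divide by 2^2 − 1 = 3.
So the Richardson estimate is 1.9777627742.

1.977763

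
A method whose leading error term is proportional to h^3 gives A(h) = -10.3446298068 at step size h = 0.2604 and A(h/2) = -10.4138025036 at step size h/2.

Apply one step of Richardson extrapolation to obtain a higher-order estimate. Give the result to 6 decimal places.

r = 3: numerator weight 8, denominator 7.
Weighted: (-83.3104200288) − (-10.3446298068) = -72.9657902220
(-72.9657902220) ÷ 7 = -10.4236843174

-10.423684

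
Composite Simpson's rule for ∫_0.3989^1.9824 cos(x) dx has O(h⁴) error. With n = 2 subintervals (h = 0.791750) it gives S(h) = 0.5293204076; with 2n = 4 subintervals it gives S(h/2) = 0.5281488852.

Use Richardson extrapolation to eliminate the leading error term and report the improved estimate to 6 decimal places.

r = 4: numerator weight 16, denominator 15.
Weighted: 8.4503821632 − 0.5293204076 = 7.9210617556
Divide by 2^4 − 1 = 15.
R = 7.9210617556/15 = 0.5280707837
Shift from A(h/2): −0.0000781015.

0.528071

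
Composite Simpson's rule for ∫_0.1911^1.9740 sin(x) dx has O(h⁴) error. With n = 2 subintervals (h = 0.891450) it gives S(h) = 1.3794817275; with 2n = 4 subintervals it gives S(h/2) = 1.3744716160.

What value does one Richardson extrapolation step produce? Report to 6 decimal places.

1.374138

Error is O(h^4); halving h shrinks it by 2^4 = 16.
16·1.3744716160 = 21.9915458560; subtract 1.3794817275 → 20.6120641285
20.6120641285 ÷ 15 = 1.3741376086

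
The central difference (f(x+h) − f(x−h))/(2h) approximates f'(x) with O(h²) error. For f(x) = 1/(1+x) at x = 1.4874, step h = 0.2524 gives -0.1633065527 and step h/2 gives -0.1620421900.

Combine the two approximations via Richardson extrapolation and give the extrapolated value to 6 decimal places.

-0.161621

Order 2 gives 2^r = 4 and 2^r − 1 = 3.
4 × (-0.1620421900) − (-0.1633065527) = -0.4848622073
Denominator 4 − 1 = 3.
(4 × (-0.1620421900) − (-0.1633065527))/(4 − 1) = -0.1616207358
Correction |R − A(h/2)| = 4.215e-04; gap |A(h/2) − A(h)| = 1.264e-03.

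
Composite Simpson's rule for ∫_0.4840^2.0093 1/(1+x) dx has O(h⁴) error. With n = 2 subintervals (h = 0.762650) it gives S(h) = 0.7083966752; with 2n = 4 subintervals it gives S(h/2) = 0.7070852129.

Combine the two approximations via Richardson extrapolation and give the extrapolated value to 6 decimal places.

0.706998

Method order is 4; weight 2^4 = 16.
A(h/2) − A(h) = 0.7070852129 − 0.7083966752 = -0.0013114623
Divide by 2^4 − 1 = 15: (-0.0013114623)/15 = -0.0000874308
R = 0.7070852129 − 0.0000874308 = 0.7069977821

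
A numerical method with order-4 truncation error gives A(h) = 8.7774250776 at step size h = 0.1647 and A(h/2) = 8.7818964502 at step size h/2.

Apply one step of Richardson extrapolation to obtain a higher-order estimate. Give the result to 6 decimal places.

8.782195

Leading term ∝ h^4; use weight 16 = 2^4.
Numerator 16*A(h/2) − A(h) = 16*8.7818964502 − 8.7774250776 = 131.7329181256
Extrapolated: 131.7329181256 / 15 = 8.7821945417
Shift from A(h/2): +0.0002980915.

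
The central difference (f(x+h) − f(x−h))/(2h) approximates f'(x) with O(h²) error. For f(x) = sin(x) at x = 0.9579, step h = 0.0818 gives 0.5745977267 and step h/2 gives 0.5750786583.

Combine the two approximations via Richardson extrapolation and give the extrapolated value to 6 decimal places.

With r = 2 the leading error scales as h^2, so the weight is 2^2 = 4.
4·0.5750786583 = 2.3003146332; subtract 0.5745977267 → 1.7257169065
Denominator 4 − 1 = 3.
Extrapolated: 1.7257169065 / 3 = 0.5752389688

0.575239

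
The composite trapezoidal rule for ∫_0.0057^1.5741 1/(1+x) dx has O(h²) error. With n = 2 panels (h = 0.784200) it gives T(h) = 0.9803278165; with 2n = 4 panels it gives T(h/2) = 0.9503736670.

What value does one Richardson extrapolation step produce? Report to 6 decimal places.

The method has order 2: 2^2 = 4.
Numerator 4*A(h/2) − A(h) = 4*0.9503736670 − 0.9803278165 = 2.8211668515
R = 2.8211668515/3 = 0.9403889505
Gap between inputs: 2.995e-02; correction applied: −0.0099847165.

0.940389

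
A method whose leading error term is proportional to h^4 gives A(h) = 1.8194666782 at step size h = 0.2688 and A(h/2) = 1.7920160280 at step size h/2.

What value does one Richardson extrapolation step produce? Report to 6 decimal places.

1.790186

The method has order 4: 2^4 = 16.
Weighted: 28.6722564480 − 1.8194666782 = 26.8527897698
(16 × 1.7920160280 − 1.8194666782)/(16 − 1) = 1.7901859847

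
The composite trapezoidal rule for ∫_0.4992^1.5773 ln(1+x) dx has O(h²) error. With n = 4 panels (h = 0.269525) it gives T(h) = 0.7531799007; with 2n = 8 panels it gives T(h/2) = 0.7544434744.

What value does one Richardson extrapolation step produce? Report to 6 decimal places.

Leading term ∝ h^2; use weight 4 = 2^2.
Weighted: 3.0177738976 − 0.7531799007 = 2.2645939969
Divide by 2^2 − 1 = 3.
(4·0.7544434744 − 0.7531799007)/(4 − 1) = 0.7548646656

0.754865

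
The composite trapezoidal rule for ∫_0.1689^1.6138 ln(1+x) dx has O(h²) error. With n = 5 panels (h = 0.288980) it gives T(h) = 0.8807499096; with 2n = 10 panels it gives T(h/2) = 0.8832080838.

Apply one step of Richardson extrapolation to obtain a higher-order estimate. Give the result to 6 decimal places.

0.884027

r = 2: numerator weight 4, denominator 3.
4 × 0.8832080838 = 3.5328323352; 3.5328323352 − 0.8807499096 = 2.6520824256
Divide by 2^2 − 1 = 3.
2.6520824256 ÷ 3 = 0.8840274752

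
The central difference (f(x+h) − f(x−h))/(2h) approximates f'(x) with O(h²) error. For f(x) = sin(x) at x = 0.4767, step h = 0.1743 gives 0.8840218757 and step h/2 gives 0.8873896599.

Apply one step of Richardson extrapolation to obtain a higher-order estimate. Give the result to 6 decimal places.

0.888512

Error is O(h^2); halving h shrinks it by 2^2 = 4.
4 × 0.8873896599 − 0.8840218757 = 2.6655367639
2.6655367639 ÷ 3 = 0.8885122546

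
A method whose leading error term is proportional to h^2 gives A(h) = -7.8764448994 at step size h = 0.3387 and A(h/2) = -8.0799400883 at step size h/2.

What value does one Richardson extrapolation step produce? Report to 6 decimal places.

-8.147772

With r = 2 the leading error scales as h^2, so the weight is 2^2 = 4.
2^2·A(h/2) = -32.3197603532; minus A(h) gives -24.4433154538.
R = (-24.4433154538)/3 = -8.1477718179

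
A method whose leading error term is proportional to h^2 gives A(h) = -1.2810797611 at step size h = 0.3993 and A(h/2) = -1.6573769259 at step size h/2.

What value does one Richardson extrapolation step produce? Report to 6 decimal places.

Order 2 gives 2^r = 4 and 2^r − 1 = 3.
A(h/2) − A(h) = -1.6573769259 − (-1.2810797611) = -0.3762971648
Correction (A(h/2) − A(h))/(4 − 1) = (-0.3762971648)/3 = -0.1254323883
R = A(h/2) + (A(h/2) − A(h))/3 = -1.6573769259 − 0.1254323883 = -1.7828093142

-1.782809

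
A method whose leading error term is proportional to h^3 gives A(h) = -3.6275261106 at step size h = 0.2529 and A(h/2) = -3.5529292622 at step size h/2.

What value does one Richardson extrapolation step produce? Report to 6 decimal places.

-3.542273

Leading term ∝ h^3; use weight 8 = 2^3.
8×(-3.5529292622) − (-3.6275261106) = -24.7959079870
(8×(-3.5529292622) − (-3.6275261106))/(8 − 1) = -3.5422725696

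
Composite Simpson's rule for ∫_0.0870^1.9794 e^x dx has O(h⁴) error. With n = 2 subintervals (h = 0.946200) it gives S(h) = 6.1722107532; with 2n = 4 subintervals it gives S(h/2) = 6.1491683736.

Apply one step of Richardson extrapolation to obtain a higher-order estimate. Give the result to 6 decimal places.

The method has order 4: 2^4 = 16.
16×6.1491683736 = 98.3866939776; subtract 6.1722107532 → 92.2144832244
92.2144832244 ÷ 15 = 6.1476322150

6.147632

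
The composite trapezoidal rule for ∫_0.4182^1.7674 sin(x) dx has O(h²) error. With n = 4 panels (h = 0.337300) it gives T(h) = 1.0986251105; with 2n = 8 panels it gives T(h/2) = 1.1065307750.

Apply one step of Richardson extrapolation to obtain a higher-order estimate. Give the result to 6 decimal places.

1.109166

Method order is 2; weight 2^2 = 4.
Difference of the inputs: 1.1065307750 − 1.0986251105 = 0.0079056645
Correction (A(h/2) − A(h))/(4 − 1) = 0.0079056645/3 = 0.0026352215
R = A(h/2) + (A(h/2) − A(h))/3 = 1.1065307750 + 0.0026352215 = 1.1091659965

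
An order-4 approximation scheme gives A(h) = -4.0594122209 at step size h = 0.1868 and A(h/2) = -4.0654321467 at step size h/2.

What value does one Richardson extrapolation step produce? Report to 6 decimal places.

Leading term ∝ h^4; use weight 16 = 2^4.
Numerator 16·A(h/2) − A(h) = 16·(-4.0654321467) − (-4.0594122209) = -60.9875021263
(-60.9875021263) ÷ 15 = -4.0658334751

-4.065833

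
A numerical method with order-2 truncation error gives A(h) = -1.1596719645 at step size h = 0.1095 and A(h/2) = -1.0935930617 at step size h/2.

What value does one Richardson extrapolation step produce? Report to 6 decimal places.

-1.071567

Order 2 gives 2^r = 4 and 2^r − 1 = 3.
Numerator 4·A(h/2) − A(h) = 4·(-1.0935930617) − (-1.1596719645) = -3.2147002823
R = (-3.2147002823)/3 = -1.0715667608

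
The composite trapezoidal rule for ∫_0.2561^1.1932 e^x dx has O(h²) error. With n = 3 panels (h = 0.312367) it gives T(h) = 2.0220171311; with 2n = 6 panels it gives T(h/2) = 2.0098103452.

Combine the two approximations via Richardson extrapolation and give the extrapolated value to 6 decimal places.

2.005741

Method order is 2; weight 2^2 = 4.
Top: 4(2.0098103452) − (2.0220171311) = 6.0172242497
6.0172242497 ÷ 3 = 2.0057414166
Shift from A(h/2): −0.0040689286.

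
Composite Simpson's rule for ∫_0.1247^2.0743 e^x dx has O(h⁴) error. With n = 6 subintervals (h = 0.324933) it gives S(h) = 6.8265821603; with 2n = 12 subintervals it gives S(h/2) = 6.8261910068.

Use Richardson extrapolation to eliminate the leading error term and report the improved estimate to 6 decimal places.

Order 4 gives 2^r = 16 and 2^r − 1 = 15.
16*6.8261910068 − 6.8265821603 = 102.3924739485
R = 102.3924739485/15 = 6.8261649299
Shift from A(h/2): −0.0000260769.

6.826165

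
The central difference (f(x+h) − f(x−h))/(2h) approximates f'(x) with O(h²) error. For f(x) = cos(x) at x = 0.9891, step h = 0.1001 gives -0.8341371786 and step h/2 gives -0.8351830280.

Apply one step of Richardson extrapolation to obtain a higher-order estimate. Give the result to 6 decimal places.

-0.835532

Method order is 2; weight 2^2 = 4.
Difference of the inputs: -0.8351830280 − (-0.8341371786) = -0.0010458494
Correction (A(h/2) − A(h))/(4 − 1) = (-0.0010458494)/3 = -0.0003486165
R = -0.8351830280 − 0.0003486165 = -0.8355316445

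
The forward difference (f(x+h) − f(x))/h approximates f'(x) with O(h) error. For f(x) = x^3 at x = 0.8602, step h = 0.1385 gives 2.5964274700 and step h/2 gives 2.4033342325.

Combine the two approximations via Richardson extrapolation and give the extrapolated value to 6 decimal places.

2.210241

r = 1: numerator weight 2, denominator 1.
Difference of the inputs: 2.4033342325 − 2.5964274700 = -0.1930932375
Correction (A(h/2) − A(h))/(2 − 1) = (-0.1930932375)/1 = -0.1930932375
R = 2.4033342325 − 0.1930932375 = 2.2102409950
Correction |R − A(h/2)| = 1.931e-01; gap |A(h/2) − A(h)| = 1.931e-01.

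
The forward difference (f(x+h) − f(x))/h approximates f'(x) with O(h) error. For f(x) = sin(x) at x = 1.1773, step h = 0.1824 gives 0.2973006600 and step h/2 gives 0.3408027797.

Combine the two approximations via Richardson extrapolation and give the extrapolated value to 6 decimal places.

r = 1, so 2^r = 2.
Difference of the inputs: 0.3408027797 − 0.2973006600 = 0.0435021197
Correction (A(h/2) − A(h))/(2 − 1) = 0.0435021197/1 = 0.0435021197
R = A(h/2) + (A(h/2) − A(h))/1 = 0.3408027797 + 0.0435021197 = 0.3843048994

0.384305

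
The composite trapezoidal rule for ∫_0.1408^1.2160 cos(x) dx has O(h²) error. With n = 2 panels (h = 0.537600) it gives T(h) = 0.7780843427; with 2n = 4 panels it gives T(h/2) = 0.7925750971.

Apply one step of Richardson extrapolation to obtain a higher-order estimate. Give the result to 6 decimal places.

0.797405

The method has order 2: 2^2 = 4.
Weighted: 3.1703003884 − 0.7780843427 = 2.3922160457
2.3922160457 ÷ 3 = 0.7974053486
Shift from A(h/2): +0.0048302515.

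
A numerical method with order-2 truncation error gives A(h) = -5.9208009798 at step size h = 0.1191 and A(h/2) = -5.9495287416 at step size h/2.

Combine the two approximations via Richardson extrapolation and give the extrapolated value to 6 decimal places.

-5.959105

Leading term ∝ h^2; use weight 4 = 2^2.
Weighted: (-23.7981149664) − (-5.9208009798) = -17.8773139866
R = (-17.8773139866)/3 = -5.9591046622
Correction |R − A(h/2)| = 9.576e-03; gap |A(h/2) − A(h)| = 2.873e-02.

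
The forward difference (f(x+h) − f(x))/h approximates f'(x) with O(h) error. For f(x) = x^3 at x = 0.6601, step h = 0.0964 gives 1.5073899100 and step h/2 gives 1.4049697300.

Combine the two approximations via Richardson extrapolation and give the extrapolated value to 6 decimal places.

1.302550

r = 1, so 2^r = 2.
Weighted: 2.8099394600 − 1.5073899100 = 1.3025495500
Denominator 2 − 1 = 1.
So the Richardson estimate is 1.3025495500.
Gap between inputs: 1.024e-01; correction applied: −0.1024201800.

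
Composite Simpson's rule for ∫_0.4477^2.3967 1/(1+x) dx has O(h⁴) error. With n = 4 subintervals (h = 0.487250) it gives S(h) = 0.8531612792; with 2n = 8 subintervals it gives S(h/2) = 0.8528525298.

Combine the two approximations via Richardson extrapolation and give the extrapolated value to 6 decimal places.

0.852832

Leading term ∝ h^4; use weight 16 = 2^4.
16·0.8528525298 = 13.6456404768; subtract 0.8531612792 → 12.7924791976
Denominator 16 − 1 = 15.
(16·0.8528525298 − 0.8531612792)/(16 − 1) = 0.8528319465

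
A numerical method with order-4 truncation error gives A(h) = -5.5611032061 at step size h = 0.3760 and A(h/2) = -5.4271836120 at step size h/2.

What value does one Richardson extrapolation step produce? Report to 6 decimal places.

-5.418256

r = 4, so 2^r = 16.
16*(-5.4271836120) − (-5.5611032061) = -81.2738345859
(16*(-5.4271836120) − (-5.5611032061))/(16 − 1) = -5.4182556391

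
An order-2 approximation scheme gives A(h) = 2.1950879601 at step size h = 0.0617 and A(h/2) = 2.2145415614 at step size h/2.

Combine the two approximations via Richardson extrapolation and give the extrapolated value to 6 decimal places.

2.221026

The method has order 2: 2^2 = 4.
4·2.2145415614 = 8.8581662456; subtract 2.1950879601 → 6.6630782855
R = 6.6630782855/3 = 2.2210260952
Gap between inputs: 1.945e-02; correction applied: +0.0064845338.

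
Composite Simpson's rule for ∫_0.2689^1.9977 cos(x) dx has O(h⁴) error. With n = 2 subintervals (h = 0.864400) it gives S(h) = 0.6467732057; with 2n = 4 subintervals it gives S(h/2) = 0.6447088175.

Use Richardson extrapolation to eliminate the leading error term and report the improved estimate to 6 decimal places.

0.644571

With r = 4 the leading error scales as h^4, so the weight is 2^4 = 16.
Difference of the inputs: 0.6447088175 − 0.6467732057 = -0.0020643882
Divide by 2^4 − 1 = 15: (-0.0020643882)/15 = -0.0001376259
R = A(h/2) + (A(h/2) − A(h))/15 = 0.6447088175 − 0.0001376259 = 0.6445711916
Shift from A(h/2): −0.0001376259.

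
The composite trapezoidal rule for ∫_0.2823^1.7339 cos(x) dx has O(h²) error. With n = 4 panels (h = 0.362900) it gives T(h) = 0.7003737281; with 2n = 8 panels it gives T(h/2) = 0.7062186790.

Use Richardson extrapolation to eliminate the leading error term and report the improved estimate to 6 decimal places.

0.708167

Error is O(h^2); halving h shrinks it by 2^2 = 4.
4·0.7062186790 − 0.7003737281 = 2.1245009879
Divide by 2^2 − 1 = 3.
(4·0.7062186790 − 0.7003737281)/(4 − 1) = 0.7081669960
Correction |R − A(h/2)| = 1.948e-03; gap |A(h/2) − A(h)| = 5.845e-03.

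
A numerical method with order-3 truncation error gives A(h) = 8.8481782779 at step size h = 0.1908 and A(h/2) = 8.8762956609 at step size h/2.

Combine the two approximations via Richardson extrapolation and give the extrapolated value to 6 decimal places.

8.880312

r = 3: numerator weight 8, denominator 7.
8*8.8762956609 = 71.0103652872; subtract 8.8481782779 → 62.1621870093
Divide by 2^3 − 1 = 7.
62.1621870093 ÷ 7 = 8.8803124299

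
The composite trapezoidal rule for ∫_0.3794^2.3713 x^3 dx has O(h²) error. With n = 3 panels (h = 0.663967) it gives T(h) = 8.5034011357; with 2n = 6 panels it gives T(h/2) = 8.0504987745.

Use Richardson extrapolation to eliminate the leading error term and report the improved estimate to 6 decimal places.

Order 2 gives 2^r = 4 and 2^r − 1 = 3.
A(h/2) − A(h) = 8.0504987745 − 8.5034011357 = -0.4529023612
Correction (A(h/2) − A(h))/(4 − 1) = (-0.4529023612)/3 = -0.1509674537
R = 8.0504987745 − 0.1509674537 = 7.8995313208

7.899531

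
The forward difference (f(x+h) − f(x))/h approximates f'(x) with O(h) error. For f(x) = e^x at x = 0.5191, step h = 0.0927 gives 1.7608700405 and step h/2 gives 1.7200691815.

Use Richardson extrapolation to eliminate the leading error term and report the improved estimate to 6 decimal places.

The method has order 1: 2^1 = 2.
2^1 × A(h/2) = 3.4401383630; minus A(h) gives 1.6792683225.
Divide by 2^1 − 1 = 1.
R = 1.6792683225/1 = 1.6792683225
Gap between inputs: 4.080e-02; correction applied: −0.0408008590.

1.679268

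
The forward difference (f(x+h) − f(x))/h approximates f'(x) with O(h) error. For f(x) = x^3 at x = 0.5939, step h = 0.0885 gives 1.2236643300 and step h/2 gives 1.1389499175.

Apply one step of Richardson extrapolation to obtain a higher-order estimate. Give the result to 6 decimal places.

Method order is 1; weight 2^1 = 2.
2·1.1389499175 = 2.2778998350; subtract 1.2236643300 → 1.0542355050
Extrapolated: 1.0542355050 / 1 = 1.0542355050

1.054236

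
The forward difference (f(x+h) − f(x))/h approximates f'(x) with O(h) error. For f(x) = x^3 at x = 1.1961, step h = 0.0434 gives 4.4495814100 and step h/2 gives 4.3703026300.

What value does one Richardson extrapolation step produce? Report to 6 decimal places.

4.291024

The method has order 1: 2^1 = 2.
A(h/2) − A(h) = 4.3703026300 − 4.4495814100 = -0.0792787800
Correction (A(h/2) − A(h))/(2 − 1) = (-0.0792787800)/1 = -0.0792787800
R = 4.3703026300 − 0.0792787800 = 4.2910238500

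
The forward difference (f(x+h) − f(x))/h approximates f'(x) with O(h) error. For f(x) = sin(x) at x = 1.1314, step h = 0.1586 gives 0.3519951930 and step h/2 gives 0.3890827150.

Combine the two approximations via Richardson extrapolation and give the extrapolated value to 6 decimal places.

The method has order 1: 2^1 = 2.
Numerator 2*A(h/2) − A(h) = 2*0.3890827150 − 0.3519951930 = 0.4261702370
Divide by 2^1 − 1 = 1.
Extrapolated: 0.4261702370 / 1 = 0.4261702370

0.426170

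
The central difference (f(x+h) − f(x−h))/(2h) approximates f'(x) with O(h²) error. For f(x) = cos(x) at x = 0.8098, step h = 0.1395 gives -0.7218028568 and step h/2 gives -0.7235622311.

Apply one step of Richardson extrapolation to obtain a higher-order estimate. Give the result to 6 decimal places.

-0.724149

Method order is 2; weight 2^2 = 4.
Numerator 4·A(h/2) − A(h) = 4·(-0.7235622311) − (-0.7218028568) = -2.1724460676
Divide by 2^2 − 1 = 3.
R = (-2.1724460676)/3 = -0.7241486892
Correction |R − A(h/2)| = 5.865e-04; gap |A(h/2) − A(h)| = 1.759e-03.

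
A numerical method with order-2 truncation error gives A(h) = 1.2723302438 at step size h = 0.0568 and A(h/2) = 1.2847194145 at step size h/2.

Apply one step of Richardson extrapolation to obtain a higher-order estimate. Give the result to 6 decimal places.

1.288849

Order 2 gives 2^r = 4 and 2^r − 1 = 3.
Difference of the inputs: 1.2847194145 − 1.2723302438 = 0.0123891707
Correction (A(h/2) − A(h))/(4 − 1) = 0.0123891707/3 = 0.0041297236
R = A(h/2) + (A(h/2) − A(h))/3 = 1.2847194145 + 0.0041297236 = 1.2888491381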